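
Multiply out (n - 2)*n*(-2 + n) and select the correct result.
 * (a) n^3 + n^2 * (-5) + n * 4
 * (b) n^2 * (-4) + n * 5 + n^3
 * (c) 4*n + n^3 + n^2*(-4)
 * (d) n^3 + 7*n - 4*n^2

Expanding (n - 2)*n*(-2 + n):
= 4*n + n^3 + n^2*(-4)
c) 4*n + n^3 + n^2*(-4)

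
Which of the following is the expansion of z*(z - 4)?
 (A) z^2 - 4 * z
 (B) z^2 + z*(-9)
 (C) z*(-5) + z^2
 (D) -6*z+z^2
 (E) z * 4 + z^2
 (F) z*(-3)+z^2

Expanding z*(z - 4):
= z^2 - 4 * z
A) z^2 - 4 * z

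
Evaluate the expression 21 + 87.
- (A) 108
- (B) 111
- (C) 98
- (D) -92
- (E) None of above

21 + 87 = 108
A) 108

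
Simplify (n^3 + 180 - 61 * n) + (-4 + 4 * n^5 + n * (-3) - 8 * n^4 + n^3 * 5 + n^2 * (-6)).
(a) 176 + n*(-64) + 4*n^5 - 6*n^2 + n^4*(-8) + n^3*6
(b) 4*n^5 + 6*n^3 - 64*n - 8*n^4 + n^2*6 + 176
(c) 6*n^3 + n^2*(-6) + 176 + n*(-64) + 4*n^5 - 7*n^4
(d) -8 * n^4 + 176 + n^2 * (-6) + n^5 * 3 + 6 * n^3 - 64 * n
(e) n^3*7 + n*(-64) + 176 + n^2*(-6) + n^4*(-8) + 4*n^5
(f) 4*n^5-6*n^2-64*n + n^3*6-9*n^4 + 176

Adding the polynomials and combining like terms:
(n^3 + 180 - 61*n) + (-4 + 4*n^5 + n*(-3) - 8*n^4 + n^3*5 + n^2*(-6))
= 176 + n*(-64) + 4*n^5 - 6*n^2 + n^4*(-8) + n^3*6
a) 176 + n*(-64) + 4*n^5 - 6*n^2 + n^4*(-8) + n^3*6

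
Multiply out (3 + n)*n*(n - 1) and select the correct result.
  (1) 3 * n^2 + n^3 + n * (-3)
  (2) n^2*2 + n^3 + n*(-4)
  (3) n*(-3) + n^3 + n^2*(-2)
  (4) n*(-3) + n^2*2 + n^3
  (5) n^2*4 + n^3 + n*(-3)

Expanding (3 + n)*n*(n - 1):
= n*(-3) + n^2*2 + n^3
4) n*(-3) + n^2*2 + n^3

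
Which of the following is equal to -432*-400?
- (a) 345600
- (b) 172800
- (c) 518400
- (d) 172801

-432 * -400 = 172800
b) 172800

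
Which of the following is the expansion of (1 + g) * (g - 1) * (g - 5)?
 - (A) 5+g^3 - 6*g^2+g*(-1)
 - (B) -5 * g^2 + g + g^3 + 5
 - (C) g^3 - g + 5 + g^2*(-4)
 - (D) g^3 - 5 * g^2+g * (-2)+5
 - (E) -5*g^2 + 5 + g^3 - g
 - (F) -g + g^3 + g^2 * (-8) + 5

Expanding (1 + g) * (g - 1) * (g - 5):
= -5*g^2 + 5 + g^3 - g
E) -5*g^2 + 5 + g^3 - g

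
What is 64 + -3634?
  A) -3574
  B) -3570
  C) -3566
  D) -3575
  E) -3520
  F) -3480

64 + -3634 = -3570
B) -3570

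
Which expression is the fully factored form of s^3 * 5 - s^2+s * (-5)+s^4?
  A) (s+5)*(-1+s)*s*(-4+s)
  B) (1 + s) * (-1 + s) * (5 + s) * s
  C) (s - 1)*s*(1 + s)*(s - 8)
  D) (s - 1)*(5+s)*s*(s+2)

We need to factor s^3 * 5 - s^2+s * (-5)+s^4.
The factored form is (1 + s) * (-1 + s) * (5 + s) * s.
B) (1 + s) * (-1 + s) * (5 + s) * s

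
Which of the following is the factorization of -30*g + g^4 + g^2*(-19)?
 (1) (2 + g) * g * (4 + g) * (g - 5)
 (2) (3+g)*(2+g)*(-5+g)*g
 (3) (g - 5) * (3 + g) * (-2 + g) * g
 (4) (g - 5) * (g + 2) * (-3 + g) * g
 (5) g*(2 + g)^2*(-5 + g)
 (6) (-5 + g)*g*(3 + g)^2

We need to factor -30*g + g^4 + g^2*(-19).
The factored form is (3+g)*(2+g)*(-5+g)*g.
2) (3+g)*(2+g)*(-5+g)*g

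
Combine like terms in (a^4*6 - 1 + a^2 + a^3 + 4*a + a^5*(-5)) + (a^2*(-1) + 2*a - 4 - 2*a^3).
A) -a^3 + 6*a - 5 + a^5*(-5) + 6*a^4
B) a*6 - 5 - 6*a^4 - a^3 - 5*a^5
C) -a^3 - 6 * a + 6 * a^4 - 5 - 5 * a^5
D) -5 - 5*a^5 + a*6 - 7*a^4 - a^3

Adding the polynomials and combining like terms:
(a^4*6 - 1 + a^2 + a^3 + 4*a + a^5*(-5)) + (a^2*(-1) + 2*a - 4 - 2*a^3)
= -a^3 + 6*a - 5 + a^5*(-5) + 6*a^4
A) -a^3 + 6*a - 5 + a^5*(-5) + 6*a^4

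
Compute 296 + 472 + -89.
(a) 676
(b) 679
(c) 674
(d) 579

First: 296 + 472 = 768
Then: 768 + -89 = 679
b) 679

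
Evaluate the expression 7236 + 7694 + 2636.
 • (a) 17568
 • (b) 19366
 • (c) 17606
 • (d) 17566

First: 7236 + 7694 = 14930
Then: 14930 + 2636 = 17566
d) 17566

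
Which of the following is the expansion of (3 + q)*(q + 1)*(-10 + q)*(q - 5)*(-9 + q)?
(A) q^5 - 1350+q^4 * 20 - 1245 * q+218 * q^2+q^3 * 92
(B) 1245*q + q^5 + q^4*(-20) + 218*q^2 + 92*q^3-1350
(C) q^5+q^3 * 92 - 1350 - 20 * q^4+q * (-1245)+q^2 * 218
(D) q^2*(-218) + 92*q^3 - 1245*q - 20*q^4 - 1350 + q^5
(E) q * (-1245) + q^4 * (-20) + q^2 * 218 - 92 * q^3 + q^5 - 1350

Expanding (3 + q)*(q + 1)*(-10 + q)*(q - 5)*(-9 + q):
= q^5+q^3 * 92 - 1350 - 20 * q^4+q * (-1245)+q^2 * 218
C) q^5+q^3 * 92 - 1350 - 20 * q^4+q * (-1245)+q^2 * 218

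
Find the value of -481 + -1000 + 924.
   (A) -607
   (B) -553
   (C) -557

First: -481 + -1000 = -1481
Then: -1481 + 924 = -557
C) -557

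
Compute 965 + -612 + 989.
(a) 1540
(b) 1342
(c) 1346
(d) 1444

First: 965 + -612 = 353
Then: 353 + 989 = 1342
b) 1342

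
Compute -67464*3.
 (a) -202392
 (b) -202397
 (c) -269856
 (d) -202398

-67464 * 3 = -202392
a) -202392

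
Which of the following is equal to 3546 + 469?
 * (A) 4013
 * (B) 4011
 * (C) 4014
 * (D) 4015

3546 + 469 = 4015
D) 4015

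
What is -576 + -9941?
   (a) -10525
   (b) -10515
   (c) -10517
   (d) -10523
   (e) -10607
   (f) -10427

-576 + -9941 = -10517
c) -10517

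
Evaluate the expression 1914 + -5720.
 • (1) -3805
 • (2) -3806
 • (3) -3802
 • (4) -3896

1914 + -5720 = -3806
2) -3806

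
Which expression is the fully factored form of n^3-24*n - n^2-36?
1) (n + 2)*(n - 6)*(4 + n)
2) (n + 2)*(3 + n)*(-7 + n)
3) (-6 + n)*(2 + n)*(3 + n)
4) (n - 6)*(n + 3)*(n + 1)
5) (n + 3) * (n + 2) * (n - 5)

We need to factor n^3-24*n - n^2-36.
The factored form is (-6 + n)*(2 + n)*(3 + n).
3) (-6 + n)*(2 + n)*(3 + n)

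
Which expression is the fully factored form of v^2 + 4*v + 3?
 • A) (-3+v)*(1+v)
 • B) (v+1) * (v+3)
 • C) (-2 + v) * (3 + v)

We need to factor v^2 + 4*v + 3.
The factored form is (v+1) * (v+3).
B) (v+1) * (v+3)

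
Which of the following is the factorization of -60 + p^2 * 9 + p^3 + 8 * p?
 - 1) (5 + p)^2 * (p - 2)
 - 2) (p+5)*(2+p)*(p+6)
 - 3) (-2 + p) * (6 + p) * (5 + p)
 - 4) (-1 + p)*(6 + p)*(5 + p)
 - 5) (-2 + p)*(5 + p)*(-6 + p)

We need to factor -60 + p^2 * 9 + p^3 + 8 * p.
The factored form is (-2 + p) * (6 + p) * (5 + p).
3) (-2 + p) * (6 + p) * (5 + p)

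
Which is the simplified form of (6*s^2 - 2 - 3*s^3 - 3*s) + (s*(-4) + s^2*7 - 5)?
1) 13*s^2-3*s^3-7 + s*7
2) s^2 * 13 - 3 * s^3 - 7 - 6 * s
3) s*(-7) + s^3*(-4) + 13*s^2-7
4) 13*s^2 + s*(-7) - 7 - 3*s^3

Adding the polynomials and combining like terms:
(6*s^2 - 2 - 3*s^3 - 3*s) + (s*(-4) + s^2*7 - 5)
= 13*s^2 + s*(-7) - 7 - 3*s^3
4) 13*s^2 + s*(-7) - 7 - 3*s^3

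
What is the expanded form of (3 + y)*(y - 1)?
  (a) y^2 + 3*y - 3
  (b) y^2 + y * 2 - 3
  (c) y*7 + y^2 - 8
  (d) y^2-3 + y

Expanding (3 + y)*(y - 1):
= y^2 + y * 2 - 3
b) y^2 + y * 2 - 3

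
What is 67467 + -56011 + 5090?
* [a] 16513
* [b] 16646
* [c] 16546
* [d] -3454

First: 67467 + -56011 = 11456
Then: 11456 + 5090 = 16546
c) 16546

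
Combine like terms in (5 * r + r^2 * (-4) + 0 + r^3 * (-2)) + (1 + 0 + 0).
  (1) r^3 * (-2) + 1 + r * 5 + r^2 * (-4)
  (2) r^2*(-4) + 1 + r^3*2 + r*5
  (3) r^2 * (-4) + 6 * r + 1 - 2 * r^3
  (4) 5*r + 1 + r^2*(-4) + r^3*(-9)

Adding the polynomials and combining like terms:
(5*r + r^2*(-4) + 0 + r^3*(-2)) + (1 + 0 + 0)
= r^3 * (-2) + 1 + r * 5 + r^2 * (-4)
1) r^3 * (-2) + 1 + r * 5 + r^2 * (-4)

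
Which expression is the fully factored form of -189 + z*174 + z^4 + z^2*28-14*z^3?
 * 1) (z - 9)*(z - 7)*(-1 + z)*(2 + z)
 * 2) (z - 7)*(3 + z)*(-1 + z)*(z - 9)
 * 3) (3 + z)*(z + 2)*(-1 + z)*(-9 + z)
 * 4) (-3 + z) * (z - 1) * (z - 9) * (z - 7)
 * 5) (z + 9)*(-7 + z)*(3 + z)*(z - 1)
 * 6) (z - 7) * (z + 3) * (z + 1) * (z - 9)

We need to factor -189 + z*174 + z^4 + z^2*28-14*z^3.
The factored form is (z - 7)*(3 + z)*(-1 + z)*(z - 9).
2) (z - 7)*(3 + z)*(-1 + z)*(z - 9)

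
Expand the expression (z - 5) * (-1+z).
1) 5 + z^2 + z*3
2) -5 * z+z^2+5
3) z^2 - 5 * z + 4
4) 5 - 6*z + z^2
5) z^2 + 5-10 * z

Expanding (z - 5) * (-1+z):
= 5 - 6*z + z^2
4) 5 - 6*z + z^2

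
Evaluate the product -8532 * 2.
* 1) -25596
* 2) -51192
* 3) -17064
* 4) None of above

-8532 * 2 = -17064
3) -17064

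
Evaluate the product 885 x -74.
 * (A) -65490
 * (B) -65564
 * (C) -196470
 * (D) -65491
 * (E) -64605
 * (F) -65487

885 * -74 = -65490
A) -65490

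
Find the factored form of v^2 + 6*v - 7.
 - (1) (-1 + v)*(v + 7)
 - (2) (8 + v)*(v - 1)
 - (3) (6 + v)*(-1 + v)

We need to factor v^2 + 6*v - 7.
The factored form is (-1 + v)*(v + 7).
1) (-1 + v)*(v + 7)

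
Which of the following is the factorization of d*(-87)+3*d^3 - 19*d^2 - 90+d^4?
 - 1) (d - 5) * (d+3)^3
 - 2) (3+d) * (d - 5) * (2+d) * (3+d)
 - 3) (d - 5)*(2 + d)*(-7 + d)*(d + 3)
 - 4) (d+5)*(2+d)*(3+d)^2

We need to factor d*(-87)+3*d^3 - 19*d^2 - 90+d^4.
The factored form is (3+d) * (d - 5) * (2+d) * (3+d).
2) (3+d) * (d - 5) * (2+d) * (3+d)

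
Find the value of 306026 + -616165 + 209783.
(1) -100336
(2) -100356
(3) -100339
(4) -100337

First: 306026 + -616165 = -310139
Then: -310139 + 209783 = -100356
2) -100356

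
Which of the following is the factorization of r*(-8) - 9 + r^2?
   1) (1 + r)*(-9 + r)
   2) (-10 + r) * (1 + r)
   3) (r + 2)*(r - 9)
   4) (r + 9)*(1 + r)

We need to factor r*(-8) - 9 + r^2.
The factored form is (1 + r)*(-9 + r).
1) (1 + r)*(-9 + r)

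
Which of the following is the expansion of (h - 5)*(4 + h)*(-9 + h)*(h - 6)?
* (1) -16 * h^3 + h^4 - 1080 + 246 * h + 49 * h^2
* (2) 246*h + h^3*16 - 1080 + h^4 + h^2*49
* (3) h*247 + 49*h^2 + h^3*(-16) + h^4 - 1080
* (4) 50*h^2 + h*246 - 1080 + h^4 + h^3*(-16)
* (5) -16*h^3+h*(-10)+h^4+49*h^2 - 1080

Expanding (h - 5)*(4 + h)*(-9 + h)*(h - 6):
= -16 * h^3 + h^4 - 1080 + 246 * h + 49 * h^2
1) -16 * h^3 + h^4 - 1080 + 246 * h + 49 * h^2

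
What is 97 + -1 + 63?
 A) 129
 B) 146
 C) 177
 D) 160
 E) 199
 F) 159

First: 97 + -1 = 96
Then: 96 + 63 = 159
F) 159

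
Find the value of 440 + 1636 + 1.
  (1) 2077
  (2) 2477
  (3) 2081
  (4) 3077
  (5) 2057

First: 440 + 1636 = 2076
Then: 2076 + 1 = 2077
1) 2077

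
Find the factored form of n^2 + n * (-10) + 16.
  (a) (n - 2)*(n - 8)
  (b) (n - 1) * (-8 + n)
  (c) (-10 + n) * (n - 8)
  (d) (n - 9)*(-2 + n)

We need to factor n^2 + n * (-10) + 16.
The factored form is (n - 2)*(n - 8).
a) (n - 2)*(n - 8)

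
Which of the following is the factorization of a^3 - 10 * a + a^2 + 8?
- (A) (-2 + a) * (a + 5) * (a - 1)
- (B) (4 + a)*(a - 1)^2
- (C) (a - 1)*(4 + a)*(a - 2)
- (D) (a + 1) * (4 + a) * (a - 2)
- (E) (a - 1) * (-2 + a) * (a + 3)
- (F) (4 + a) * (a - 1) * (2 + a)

We need to factor a^3 - 10 * a + a^2 + 8.
The factored form is (a - 1)*(4 + a)*(a - 2).
C) (a - 1)*(4 + a)*(a - 2)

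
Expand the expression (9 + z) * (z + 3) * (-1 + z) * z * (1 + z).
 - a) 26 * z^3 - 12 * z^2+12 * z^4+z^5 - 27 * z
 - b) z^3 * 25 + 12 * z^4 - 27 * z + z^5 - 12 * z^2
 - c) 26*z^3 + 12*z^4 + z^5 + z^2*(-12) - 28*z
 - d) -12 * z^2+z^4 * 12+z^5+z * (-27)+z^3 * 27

Expanding (9 + z) * (z + 3) * (-1 + z) * z * (1 + z):
= 26 * z^3 - 12 * z^2+12 * z^4+z^5 - 27 * z
a) 26 * z^3 - 12 * z^2+12 * z^4+z^5 - 27 * z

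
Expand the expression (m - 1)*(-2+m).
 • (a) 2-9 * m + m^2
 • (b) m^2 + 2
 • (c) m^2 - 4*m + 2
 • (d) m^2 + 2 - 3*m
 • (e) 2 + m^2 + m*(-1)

Expanding (m - 1)*(-2+m):
= m^2 + 2 - 3*m
d) m^2 + 2 - 3*m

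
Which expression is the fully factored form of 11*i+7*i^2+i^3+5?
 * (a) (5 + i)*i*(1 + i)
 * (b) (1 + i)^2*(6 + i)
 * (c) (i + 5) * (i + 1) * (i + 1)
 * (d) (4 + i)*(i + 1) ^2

We need to factor 11*i+7*i^2+i^3+5.
The factored form is (i + 5) * (i + 1) * (i + 1).
c) (i + 5) * (i + 1) * (i + 1)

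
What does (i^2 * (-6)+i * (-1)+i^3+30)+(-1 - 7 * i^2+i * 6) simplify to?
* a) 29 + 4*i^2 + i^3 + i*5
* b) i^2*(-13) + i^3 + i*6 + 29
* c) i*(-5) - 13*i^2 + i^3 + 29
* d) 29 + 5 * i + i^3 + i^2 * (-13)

Adding the polynomials and combining like terms:
(i^2*(-6) + i*(-1) + i^3 + 30) + (-1 - 7*i^2 + i*6)
= 29 + 5 * i + i^3 + i^2 * (-13)
d) 29 + 5 * i + i^3 + i^2 * (-13)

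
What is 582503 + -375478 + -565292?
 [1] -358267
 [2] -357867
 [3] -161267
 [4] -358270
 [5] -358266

First: 582503 + -375478 = 207025
Then: 207025 + -565292 = -358267
1) -358267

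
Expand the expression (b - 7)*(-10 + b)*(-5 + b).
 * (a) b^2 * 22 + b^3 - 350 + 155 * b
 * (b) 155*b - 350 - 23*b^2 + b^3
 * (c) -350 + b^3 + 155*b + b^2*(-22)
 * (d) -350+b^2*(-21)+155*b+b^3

Expanding (b - 7)*(-10 + b)*(-5 + b):
= -350 + b^3 + 155*b + b^2*(-22)
c) -350 + b^3 + 155*b + b^2*(-22)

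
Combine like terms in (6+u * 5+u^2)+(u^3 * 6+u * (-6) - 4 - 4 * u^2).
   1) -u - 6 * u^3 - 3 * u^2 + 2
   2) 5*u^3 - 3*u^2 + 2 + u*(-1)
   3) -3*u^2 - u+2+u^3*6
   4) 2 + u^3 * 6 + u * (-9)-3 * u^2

Adding the polynomials and combining like terms:
(6 + u*5 + u^2) + (u^3*6 + u*(-6) - 4 - 4*u^2)
= -3*u^2 - u+2+u^3*6
3) -3*u^2 - u+2+u^3*6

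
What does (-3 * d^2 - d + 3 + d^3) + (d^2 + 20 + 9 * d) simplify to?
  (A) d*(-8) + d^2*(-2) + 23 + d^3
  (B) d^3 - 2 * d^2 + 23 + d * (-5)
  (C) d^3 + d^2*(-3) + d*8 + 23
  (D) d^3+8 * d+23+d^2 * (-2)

Adding the polynomials and combining like terms:
(-3*d^2 - d + 3 + d^3) + (d^2 + 20 + 9*d)
= d^3+8 * d+23+d^2 * (-2)
D) d^3+8 * d+23+d^2 * (-2)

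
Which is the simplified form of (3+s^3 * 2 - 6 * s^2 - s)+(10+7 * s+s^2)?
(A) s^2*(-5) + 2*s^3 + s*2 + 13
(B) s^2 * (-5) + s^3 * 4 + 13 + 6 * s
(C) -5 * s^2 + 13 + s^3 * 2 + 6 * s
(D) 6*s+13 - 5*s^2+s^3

Adding the polynomials and combining like terms:
(3 + s^3*2 - 6*s^2 - s) + (10 + 7*s + s^2)
= -5 * s^2 + 13 + s^3 * 2 + 6 * s
C) -5 * s^2 + 13 + s^3 * 2 + 6 * s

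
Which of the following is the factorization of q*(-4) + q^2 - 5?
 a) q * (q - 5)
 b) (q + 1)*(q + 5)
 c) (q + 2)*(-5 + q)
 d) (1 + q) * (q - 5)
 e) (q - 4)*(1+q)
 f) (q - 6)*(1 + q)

We need to factor q*(-4) + q^2 - 5.
The factored form is (1 + q) * (q - 5).
d) (1 + q) * (q - 5)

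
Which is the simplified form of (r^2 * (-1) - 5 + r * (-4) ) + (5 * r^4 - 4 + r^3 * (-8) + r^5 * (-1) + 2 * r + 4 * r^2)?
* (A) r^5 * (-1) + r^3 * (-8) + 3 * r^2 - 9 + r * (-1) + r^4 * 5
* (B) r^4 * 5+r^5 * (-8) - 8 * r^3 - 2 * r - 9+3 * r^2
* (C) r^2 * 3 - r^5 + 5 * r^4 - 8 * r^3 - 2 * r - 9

Adding the polynomials and combining like terms:
(r^2*(-1) - 5 + r*(-4)) + (5*r^4 - 4 + r^3*(-8) + r^5*(-1) + 2*r + 4*r^2)
= r^2 * 3 - r^5 + 5 * r^4 - 8 * r^3 - 2 * r - 9
C) r^2 * 3 - r^5 + 5 * r^4 - 8 * r^3 - 2 * r - 9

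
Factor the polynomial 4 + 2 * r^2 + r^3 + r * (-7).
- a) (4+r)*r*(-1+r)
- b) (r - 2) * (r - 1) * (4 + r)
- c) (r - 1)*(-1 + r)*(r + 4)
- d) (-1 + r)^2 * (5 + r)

We need to factor 4 + 2 * r^2 + r^3 + r * (-7).
The factored form is (r - 1)*(-1 + r)*(r + 4).
c) (r - 1)*(-1 + r)*(r + 4)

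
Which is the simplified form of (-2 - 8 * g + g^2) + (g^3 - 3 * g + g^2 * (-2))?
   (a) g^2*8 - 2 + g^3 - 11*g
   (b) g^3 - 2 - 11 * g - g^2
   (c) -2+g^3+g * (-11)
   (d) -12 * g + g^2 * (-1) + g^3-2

Adding the polynomials and combining like terms:
(-2 - 8*g + g^2) + (g^3 - 3*g + g^2*(-2))
= g^3 - 2 - 11 * g - g^2
b) g^3 - 2 - 11 * g - g^2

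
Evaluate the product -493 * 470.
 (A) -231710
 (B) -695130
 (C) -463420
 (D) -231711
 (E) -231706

-493 * 470 = -231710
A) -231710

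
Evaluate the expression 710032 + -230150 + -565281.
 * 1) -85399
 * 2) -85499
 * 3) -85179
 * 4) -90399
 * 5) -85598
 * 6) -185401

First: 710032 + -230150 = 479882
Then: 479882 + -565281 = -85399
1) -85399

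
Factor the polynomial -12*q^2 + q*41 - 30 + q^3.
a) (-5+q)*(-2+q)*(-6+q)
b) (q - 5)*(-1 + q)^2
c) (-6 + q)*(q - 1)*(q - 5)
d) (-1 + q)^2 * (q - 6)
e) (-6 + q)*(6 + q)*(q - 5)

We need to factor -12*q^2 + q*41 - 30 + q^3.
The factored form is (-6 + q)*(q - 1)*(q - 5).
c) (-6 + q)*(q - 1)*(q - 5)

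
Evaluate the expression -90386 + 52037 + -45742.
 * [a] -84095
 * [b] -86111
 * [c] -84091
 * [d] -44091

First: -90386 + 52037 = -38349
Then: -38349 + -45742 = -84091
c) -84091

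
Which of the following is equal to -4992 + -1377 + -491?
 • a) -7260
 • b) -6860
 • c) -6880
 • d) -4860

First: -4992 + -1377 = -6369
Then: -6369 + -491 = -6860
b) -6860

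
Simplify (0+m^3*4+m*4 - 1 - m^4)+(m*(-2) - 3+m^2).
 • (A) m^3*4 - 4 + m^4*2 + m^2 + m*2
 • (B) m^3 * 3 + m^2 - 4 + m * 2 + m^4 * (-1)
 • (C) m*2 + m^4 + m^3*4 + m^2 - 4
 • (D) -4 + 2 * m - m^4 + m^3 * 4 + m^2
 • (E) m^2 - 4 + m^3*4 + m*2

Adding the polynomials and combining like terms:
(0 + m^3*4 + m*4 - 1 - m^4) + (m*(-2) - 3 + m^2)
= -4 + 2 * m - m^4 + m^3 * 4 + m^2
D) -4 + 2 * m - m^4 + m^3 * 4 + m^2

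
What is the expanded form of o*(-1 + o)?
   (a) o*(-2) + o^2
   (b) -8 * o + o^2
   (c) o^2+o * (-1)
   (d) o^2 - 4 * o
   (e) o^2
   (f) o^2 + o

Expanding o*(-1 + o):
= o^2+o * (-1)
c) o^2+o * (-1)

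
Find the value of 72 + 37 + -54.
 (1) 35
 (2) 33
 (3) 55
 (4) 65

First: 72 + 37 = 109
Then: 109 + -54 = 55
3) 55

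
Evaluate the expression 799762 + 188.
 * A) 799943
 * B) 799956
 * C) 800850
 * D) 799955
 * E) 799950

799762 + 188 = 799950
E) 799950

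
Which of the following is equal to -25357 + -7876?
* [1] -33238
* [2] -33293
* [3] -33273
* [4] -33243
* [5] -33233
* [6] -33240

-25357 + -7876 = -33233
5) -33233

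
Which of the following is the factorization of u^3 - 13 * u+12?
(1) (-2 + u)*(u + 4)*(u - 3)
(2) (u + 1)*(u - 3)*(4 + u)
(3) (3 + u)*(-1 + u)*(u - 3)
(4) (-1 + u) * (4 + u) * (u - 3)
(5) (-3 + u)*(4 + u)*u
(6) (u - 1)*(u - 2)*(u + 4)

We need to factor u^3 - 13 * u+12.
The factored form is (-1 + u) * (4 + u) * (u - 3).
4) (-1 + u) * (4 + u) * (u - 3)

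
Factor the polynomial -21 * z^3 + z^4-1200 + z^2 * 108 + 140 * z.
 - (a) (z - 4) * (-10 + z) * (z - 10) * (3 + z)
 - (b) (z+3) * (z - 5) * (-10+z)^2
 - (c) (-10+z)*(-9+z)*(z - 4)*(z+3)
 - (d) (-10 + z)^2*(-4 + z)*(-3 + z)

We need to factor -21 * z^3 + z^4-1200 + z^2 * 108 + 140 * z.
The factored form is (z - 4) * (-10 + z) * (z - 10) * (3 + z).
a) (z - 4) * (-10 + z) * (z - 10) * (3 + z)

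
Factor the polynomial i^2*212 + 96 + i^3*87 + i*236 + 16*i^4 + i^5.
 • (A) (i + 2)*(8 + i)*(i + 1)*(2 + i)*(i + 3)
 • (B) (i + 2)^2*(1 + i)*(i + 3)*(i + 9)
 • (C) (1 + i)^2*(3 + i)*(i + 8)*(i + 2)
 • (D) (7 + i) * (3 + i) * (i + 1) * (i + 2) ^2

We need to factor i^2*212 + 96 + i^3*87 + i*236 + 16*i^4 + i^5.
The factored form is (i + 2)*(8 + i)*(i + 1)*(2 + i)*(i + 3).
A) (i + 2)*(8 + i)*(i + 1)*(2 + i)*(i + 3)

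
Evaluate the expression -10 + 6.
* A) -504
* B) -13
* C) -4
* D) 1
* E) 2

-10 + 6 = -4
C) -4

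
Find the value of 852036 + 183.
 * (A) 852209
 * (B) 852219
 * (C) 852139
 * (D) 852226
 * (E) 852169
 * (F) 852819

852036 + 183 = 852219
B) 852219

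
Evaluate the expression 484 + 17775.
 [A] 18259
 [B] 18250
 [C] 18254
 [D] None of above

484 + 17775 = 18259
A) 18259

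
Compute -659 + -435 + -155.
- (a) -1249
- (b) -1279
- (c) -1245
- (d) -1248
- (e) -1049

First: -659 + -435 = -1094
Then: -1094 + -155 = -1249
a) -1249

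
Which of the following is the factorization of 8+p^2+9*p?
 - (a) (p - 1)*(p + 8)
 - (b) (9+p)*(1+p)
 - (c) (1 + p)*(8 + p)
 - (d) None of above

We need to factor 8+p^2+9*p.
The factored form is (1 + p)*(8 + p).
c) (1 + p)*(8 + p)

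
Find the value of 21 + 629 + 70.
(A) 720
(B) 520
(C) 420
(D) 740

First: 21 + 629 = 650
Then: 650 + 70 = 720
A) 720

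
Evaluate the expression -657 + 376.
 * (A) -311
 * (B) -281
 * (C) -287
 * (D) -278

-657 + 376 = -281
B) -281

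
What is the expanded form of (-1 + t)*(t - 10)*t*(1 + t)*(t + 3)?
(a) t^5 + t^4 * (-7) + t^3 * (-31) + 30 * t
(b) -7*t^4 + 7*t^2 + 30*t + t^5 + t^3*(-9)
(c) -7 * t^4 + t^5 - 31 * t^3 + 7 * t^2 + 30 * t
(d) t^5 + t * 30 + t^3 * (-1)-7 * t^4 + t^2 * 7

Expanding (-1 + t)*(t - 10)*t*(1 + t)*(t + 3):
= -7 * t^4 + t^5 - 31 * t^3 + 7 * t^2 + 30 * t
c) -7 * t^4 + t^5 - 31 * t^3 + 7 * t^2 + 30 * t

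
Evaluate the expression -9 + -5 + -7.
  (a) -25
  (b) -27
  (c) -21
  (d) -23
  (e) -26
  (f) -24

First: -9 + -5 = -14
Then: -14 + -7 = -21
c) -21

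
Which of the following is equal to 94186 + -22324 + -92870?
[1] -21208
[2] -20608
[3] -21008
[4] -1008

First: 94186 + -22324 = 71862
Then: 71862 + -92870 = -21008
3) -21008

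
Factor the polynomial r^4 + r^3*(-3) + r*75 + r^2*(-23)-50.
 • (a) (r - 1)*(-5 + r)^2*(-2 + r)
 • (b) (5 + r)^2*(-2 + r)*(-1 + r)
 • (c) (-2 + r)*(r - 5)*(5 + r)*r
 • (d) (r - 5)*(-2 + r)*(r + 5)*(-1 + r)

We need to factor r^4 + r^3*(-3) + r*75 + r^2*(-23)-50.
The factored form is (r - 5)*(-2 + r)*(r + 5)*(-1 + r).
d) (r - 5)*(-2 + r)*(r + 5)*(-1 + r)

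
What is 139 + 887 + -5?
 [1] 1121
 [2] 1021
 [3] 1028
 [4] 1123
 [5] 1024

First: 139 + 887 = 1026
Then: 1026 + -5 = 1021
2) 1021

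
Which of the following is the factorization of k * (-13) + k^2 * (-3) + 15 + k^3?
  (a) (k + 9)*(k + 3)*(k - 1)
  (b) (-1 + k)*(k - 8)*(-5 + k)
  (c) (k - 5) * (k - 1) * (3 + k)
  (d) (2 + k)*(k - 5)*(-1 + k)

We need to factor k * (-13) + k^2 * (-3) + 15 + k^3.
The factored form is (k - 5) * (k - 1) * (3 + k).
c) (k - 5) * (k - 1) * (3 + k)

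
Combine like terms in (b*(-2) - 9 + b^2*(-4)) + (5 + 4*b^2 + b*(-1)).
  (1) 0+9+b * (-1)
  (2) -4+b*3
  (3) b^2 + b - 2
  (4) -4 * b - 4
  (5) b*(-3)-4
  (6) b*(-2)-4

Adding the polynomials and combining like terms:
(b*(-2) - 9 + b^2*(-4)) + (5 + 4*b^2 + b*(-1))
= b*(-3)-4
5) b*(-3)-4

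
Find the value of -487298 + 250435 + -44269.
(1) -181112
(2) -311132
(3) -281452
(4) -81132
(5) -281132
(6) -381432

First: -487298 + 250435 = -236863
Then: -236863 + -44269 = -281132
5) -281132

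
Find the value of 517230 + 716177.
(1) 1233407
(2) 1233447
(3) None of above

517230 + 716177 = 1233407
1) 1233407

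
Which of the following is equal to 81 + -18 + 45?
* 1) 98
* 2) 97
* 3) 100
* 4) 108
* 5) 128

First: 81 + -18 = 63
Then: 63 + 45 = 108
4) 108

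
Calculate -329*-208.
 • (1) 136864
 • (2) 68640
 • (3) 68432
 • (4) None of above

-329 * -208 = 68432
3) 68432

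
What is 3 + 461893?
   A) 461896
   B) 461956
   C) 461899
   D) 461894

3 + 461893 = 461896
A) 461896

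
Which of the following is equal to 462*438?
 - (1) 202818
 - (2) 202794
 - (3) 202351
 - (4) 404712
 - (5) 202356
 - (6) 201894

462 * 438 = 202356
5) 202356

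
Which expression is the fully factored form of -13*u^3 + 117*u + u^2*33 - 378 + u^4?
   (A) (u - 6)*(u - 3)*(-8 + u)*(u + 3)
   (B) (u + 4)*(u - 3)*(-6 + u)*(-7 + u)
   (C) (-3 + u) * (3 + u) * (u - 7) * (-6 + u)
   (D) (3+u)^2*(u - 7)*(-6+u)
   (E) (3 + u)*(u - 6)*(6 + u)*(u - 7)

We need to factor -13*u^3 + 117*u + u^2*33 - 378 + u^4.
The factored form is (-3 + u) * (3 + u) * (u - 7) * (-6 + u).
C) (-3 + u) * (3 + u) * (u - 7) * (-6 + u)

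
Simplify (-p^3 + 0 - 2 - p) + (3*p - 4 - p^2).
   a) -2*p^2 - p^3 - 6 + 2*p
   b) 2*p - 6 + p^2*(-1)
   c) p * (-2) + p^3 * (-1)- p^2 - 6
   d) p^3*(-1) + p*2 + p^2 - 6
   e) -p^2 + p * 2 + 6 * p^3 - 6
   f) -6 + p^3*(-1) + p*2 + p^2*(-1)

Adding the polynomials and combining like terms:
(-p^3 + 0 - 2 - p) + (3*p - 4 - p^2)
= -6 + p^3*(-1) + p*2 + p^2*(-1)
f) -6 + p^3*(-1) + p*2 + p^2*(-1)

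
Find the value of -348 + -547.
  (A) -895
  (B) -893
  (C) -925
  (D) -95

-348 + -547 = -895
A) -895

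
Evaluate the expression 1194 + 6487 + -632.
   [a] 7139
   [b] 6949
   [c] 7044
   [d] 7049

First: 1194 + 6487 = 7681
Then: 7681 + -632 = 7049
d) 7049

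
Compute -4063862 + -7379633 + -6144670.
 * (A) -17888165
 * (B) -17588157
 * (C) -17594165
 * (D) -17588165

First: -4063862 + -7379633 = -11443495
Then: -11443495 + -6144670 = -17588165
D) -17588165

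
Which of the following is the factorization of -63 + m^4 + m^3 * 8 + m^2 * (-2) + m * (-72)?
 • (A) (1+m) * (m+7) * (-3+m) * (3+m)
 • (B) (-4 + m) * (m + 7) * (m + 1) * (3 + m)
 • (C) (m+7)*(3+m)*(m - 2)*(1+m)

We need to factor -63 + m^4 + m^3 * 8 + m^2 * (-2) + m * (-72).
The factored form is (1+m) * (m+7) * (-3+m) * (3+m).
A) (1+m) * (m+7) * (-3+m) * (3+m)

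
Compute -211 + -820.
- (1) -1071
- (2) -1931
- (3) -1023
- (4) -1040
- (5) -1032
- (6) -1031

-211 + -820 = -1031
6) -1031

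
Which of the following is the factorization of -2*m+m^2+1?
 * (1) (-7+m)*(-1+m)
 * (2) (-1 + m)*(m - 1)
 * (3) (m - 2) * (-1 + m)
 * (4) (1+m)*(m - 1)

We need to factor -2*m+m^2+1.
The factored form is (-1 + m)*(m - 1).
2) (-1 + m)*(m - 1)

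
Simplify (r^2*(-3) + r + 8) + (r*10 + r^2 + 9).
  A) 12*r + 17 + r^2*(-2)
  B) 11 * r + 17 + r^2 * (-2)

Adding the polynomials and combining like terms:
(r^2*(-3) + r + 8) + (r*10 + r^2 + 9)
= 11 * r + 17 + r^2 * (-2)
B) 11 * r + 17 + r^2 * (-2)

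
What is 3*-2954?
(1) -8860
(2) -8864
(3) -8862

3 * -2954 = -8862
3) -8862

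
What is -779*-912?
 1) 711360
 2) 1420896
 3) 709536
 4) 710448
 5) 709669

-779 * -912 = 710448
4) 710448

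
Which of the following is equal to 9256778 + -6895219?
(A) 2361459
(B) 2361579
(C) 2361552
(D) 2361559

9256778 + -6895219 = 2361559
D) 2361559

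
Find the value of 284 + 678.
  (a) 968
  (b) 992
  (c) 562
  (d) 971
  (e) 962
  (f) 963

284 + 678 = 962
e) 962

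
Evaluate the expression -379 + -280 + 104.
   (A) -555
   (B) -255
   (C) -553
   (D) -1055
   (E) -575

First: -379 + -280 = -659
Then: -659 + 104 = -555
A) -555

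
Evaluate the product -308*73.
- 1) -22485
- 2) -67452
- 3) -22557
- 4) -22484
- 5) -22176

-308 * 73 = -22484
4) -22484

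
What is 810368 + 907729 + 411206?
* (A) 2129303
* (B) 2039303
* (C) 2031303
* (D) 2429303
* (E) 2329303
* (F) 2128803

First: 810368 + 907729 = 1718097
Then: 1718097 + 411206 = 2129303
A) 2129303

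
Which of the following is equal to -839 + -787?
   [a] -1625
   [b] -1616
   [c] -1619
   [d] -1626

-839 + -787 = -1626
d) -1626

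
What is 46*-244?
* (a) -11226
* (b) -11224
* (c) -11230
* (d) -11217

46 * -244 = -11224
b) -11224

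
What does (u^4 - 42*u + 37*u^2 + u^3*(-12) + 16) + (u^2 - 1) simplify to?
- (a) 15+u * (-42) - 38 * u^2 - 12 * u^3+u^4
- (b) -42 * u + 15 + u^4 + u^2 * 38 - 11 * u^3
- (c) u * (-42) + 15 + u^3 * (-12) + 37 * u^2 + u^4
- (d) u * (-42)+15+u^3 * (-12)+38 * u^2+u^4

Adding the polynomials and combining like terms:
(u^4 - 42*u + 37*u^2 + u^3*(-12) + 16) + (u^2 - 1)
= u * (-42)+15+u^3 * (-12)+38 * u^2+u^4
d) u * (-42)+15+u^3 * (-12)+38 * u^2+u^4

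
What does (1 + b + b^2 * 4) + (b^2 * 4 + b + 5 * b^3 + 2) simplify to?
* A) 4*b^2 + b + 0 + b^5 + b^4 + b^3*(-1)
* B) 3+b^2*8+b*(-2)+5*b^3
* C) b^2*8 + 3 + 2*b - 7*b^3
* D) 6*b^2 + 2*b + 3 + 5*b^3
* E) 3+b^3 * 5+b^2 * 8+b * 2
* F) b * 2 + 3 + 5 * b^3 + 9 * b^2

Adding the polynomials and combining like terms:
(1 + b + b^2*4) + (b^2*4 + b + 5*b^3 + 2)
= 3+b^3 * 5+b^2 * 8+b * 2
E) 3+b^3 * 5+b^2 * 8+b * 2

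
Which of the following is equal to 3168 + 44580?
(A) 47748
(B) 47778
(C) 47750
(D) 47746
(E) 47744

3168 + 44580 = 47748
A) 47748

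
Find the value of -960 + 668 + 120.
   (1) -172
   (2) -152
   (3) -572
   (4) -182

First: -960 + 668 = -292
Then: -292 + 120 = -172
1) -172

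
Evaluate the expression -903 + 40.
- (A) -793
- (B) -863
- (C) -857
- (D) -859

-903 + 40 = -863
B) -863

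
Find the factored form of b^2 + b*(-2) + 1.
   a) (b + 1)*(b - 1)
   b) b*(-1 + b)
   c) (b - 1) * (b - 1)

We need to factor b^2 + b*(-2) + 1.
The factored form is (b - 1) * (b - 1).
c) (b - 1) * (b - 1)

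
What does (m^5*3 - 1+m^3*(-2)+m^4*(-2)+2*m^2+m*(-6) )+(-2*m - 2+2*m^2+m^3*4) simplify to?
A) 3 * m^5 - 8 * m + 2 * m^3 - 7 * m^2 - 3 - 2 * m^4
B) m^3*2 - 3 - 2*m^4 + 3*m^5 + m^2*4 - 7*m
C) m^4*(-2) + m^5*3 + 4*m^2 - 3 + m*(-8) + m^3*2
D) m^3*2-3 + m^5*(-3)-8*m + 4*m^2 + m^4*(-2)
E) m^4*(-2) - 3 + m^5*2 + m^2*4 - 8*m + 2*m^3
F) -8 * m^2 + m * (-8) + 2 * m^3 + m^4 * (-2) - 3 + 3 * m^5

Adding the polynomials and combining like terms:
(m^5*3 - 1 + m^3*(-2) + m^4*(-2) + 2*m^2 + m*(-6)) + (-2*m - 2 + 2*m^2 + m^3*4)
= m^4*(-2) + m^5*3 + 4*m^2 - 3 + m*(-8) + m^3*2
C) m^4*(-2) + m^5*3 + 4*m^2 - 3 + m*(-8) + m^3*2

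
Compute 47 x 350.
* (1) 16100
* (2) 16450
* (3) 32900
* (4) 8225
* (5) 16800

47 * 350 = 16450
2) 16450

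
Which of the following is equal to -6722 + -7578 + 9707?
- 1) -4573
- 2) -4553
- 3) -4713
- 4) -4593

First: -6722 + -7578 = -14300
Then: -14300 + 9707 = -4593
4) -4593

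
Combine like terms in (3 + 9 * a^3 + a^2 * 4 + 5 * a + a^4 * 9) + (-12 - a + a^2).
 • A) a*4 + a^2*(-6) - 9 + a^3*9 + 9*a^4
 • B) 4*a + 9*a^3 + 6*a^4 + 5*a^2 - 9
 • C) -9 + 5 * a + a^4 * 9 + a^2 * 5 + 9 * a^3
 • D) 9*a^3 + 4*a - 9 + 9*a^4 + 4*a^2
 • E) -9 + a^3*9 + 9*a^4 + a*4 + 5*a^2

Adding the polynomials and combining like terms:
(3 + 9*a^3 + a^2*4 + 5*a + a^4*9) + (-12 - a + a^2)
= -9 + a^3*9 + 9*a^4 + a*4 + 5*a^2
E) -9 + a^3*9 + 9*a^4 + a*4 + 5*a^2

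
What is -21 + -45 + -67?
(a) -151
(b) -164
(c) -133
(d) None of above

First: -21 + -45 = -66
Then: -66 + -67 = -133
c) -133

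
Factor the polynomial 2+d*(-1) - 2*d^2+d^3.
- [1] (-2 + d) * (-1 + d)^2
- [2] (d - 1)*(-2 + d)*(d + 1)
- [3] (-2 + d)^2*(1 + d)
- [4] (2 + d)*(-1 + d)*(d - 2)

We need to factor 2+d*(-1) - 2*d^2+d^3.
The factored form is (d - 1)*(-2 + d)*(d + 1).
2) (d - 1)*(-2 + d)*(d + 1)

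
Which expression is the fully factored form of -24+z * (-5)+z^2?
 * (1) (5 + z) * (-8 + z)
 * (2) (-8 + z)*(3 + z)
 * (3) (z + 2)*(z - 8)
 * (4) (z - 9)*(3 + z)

We need to factor -24+z * (-5)+z^2.
The factored form is (-8 + z)*(3 + z).
2) (-8 + z)*(3 + z)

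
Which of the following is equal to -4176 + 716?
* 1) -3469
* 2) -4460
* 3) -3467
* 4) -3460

-4176 + 716 = -3460
4) -3460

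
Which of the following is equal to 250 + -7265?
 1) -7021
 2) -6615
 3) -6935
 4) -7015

250 + -7265 = -7015
4) -7015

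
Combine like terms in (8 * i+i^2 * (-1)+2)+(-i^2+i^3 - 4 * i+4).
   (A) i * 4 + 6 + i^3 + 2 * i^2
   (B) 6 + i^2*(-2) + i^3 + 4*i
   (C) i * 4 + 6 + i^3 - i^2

Adding the polynomials and combining like terms:
(8*i + i^2*(-1) + 2) + (-i^2 + i^3 - 4*i + 4)
= 6 + i^2*(-2) + i^3 + 4*i
B) 6 + i^2*(-2) + i^3 + 4*i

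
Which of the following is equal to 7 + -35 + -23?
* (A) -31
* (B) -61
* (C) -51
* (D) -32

First: 7 + -35 = -28
Then: -28 + -23 = -51
C) -51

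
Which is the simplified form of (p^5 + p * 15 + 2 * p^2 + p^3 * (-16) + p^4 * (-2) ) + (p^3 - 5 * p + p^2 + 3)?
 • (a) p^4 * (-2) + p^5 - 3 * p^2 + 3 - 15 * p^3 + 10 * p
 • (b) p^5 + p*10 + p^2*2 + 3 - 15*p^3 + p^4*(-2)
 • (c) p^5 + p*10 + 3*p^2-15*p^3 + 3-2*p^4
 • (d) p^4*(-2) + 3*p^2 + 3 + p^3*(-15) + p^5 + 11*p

Adding the polynomials and combining like terms:
(p^5 + p*15 + 2*p^2 + p^3*(-16) + p^4*(-2)) + (p^3 - 5*p + p^2 + 3)
= p^5 + p*10 + 3*p^2-15*p^3 + 3-2*p^4
c) p^5 + p*10 + 3*p^2-15*p^3 + 3-2*p^4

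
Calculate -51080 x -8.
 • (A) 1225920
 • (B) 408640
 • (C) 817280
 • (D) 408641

-51080 * -8 = 408640
B) 408640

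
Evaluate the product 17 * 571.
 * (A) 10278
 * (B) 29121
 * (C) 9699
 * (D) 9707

17 * 571 = 9707
D) 9707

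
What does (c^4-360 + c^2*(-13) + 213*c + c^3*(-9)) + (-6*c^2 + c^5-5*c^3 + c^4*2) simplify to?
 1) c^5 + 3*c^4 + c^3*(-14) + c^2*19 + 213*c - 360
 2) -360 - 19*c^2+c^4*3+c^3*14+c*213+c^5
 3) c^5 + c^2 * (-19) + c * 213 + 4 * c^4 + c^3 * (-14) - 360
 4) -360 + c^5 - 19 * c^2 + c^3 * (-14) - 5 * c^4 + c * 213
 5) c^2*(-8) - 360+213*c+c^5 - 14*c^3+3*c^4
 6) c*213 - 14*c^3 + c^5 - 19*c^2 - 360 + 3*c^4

Adding the polynomials and combining like terms:
(c^4 - 360 + c^2*(-13) + 213*c + c^3*(-9)) + (-6*c^2 + c^5 - 5*c^3 + c^4*2)
= c*213 - 14*c^3 + c^5 - 19*c^2 - 360 + 3*c^4
6) c*213 - 14*c^3 + c^5 - 19*c^2 - 360 + 3*c^4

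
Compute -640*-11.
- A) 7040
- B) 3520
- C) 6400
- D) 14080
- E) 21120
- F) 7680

-640 * -11 = 7040
A) 7040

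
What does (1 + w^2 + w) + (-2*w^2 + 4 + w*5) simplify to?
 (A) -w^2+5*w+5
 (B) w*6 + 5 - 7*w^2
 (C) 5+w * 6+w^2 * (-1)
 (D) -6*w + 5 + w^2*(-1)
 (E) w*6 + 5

Adding the polynomials and combining like terms:
(1 + w^2 + w) + (-2*w^2 + 4 + w*5)
= 5+w * 6+w^2 * (-1)
C) 5+w * 6+w^2 * (-1)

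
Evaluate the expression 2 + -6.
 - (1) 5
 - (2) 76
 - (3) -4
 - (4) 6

2 + -6 = -4
3) -4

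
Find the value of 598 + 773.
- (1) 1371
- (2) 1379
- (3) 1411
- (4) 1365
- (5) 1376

598 + 773 = 1371
1) 1371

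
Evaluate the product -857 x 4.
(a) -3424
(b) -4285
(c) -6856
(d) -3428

-857 * 4 = -3428
d) -3428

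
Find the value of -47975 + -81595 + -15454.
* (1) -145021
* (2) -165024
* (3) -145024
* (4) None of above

First: -47975 + -81595 = -129570
Then: -129570 + -15454 = -145024
3) -145024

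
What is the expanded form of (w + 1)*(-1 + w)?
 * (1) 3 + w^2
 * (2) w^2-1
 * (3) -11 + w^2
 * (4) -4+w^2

Expanding (w + 1)*(-1 + w):
= w^2-1
2) w^2-1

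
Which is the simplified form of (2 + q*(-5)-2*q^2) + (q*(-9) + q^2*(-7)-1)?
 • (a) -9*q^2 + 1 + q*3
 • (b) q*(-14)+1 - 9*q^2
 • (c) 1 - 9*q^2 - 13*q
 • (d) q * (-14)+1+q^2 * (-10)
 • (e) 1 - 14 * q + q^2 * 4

Adding the polynomials and combining like terms:
(2 + q*(-5) - 2*q^2) + (q*(-9) + q^2*(-7) - 1)
= q*(-14)+1 - 9*q^2
b) q*(-14)+1 - 9*q^2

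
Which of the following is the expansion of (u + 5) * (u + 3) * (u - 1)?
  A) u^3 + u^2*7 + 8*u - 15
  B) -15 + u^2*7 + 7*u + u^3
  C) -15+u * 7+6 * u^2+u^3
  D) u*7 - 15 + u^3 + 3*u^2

Expanding (u + 5) * (u + 3) * (u - 1):
= -15 + u^2*7 + 7*u + u^3
B) -15 + u^2*7 + 7*u + u^3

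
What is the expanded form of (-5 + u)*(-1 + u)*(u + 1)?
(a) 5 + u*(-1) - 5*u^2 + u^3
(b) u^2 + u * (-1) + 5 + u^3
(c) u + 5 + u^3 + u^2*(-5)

Expanding (-5 + u)*(-1 + u)*(u + 1):
= 5 + u*(-1) - 5*u^2 + u^3
a) 5 + u*(-1) - 5*u^2 + u^3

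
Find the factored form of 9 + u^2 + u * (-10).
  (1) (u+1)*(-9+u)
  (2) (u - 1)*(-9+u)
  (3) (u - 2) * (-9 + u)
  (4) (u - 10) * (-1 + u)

We need to factor 9 + u^2 + u * (-10).
The factored form is (u - 1)*(-9+u).
2) (u - 1)*(-9+u)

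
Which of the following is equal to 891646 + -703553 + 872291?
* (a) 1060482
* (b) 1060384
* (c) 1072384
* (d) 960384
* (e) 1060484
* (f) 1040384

First: 891646 + -703553 = 188093
Then: 188093 + 872291 = 1060384
b) 1060384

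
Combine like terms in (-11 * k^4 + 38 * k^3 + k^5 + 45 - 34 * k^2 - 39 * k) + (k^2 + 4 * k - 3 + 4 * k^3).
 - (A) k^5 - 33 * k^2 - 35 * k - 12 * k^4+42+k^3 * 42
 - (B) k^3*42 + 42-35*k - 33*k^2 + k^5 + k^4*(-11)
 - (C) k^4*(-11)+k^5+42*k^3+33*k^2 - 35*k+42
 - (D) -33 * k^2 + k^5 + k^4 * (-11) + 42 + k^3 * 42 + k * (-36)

Adding the polynomials and combining like terms:
(-11*k^4 + 38*k^3 + k^5 + 45 - 34*k^2 - 39*k) + (k^2 + 4*k - 3 + 4*k^3)
= k^3*42 + 42-35*k - 33*k^2 + k^5 + k^4*(-11)
B) k^3*42 + 42-35*k - 33*k^2 + k^5 + k^4*(-11)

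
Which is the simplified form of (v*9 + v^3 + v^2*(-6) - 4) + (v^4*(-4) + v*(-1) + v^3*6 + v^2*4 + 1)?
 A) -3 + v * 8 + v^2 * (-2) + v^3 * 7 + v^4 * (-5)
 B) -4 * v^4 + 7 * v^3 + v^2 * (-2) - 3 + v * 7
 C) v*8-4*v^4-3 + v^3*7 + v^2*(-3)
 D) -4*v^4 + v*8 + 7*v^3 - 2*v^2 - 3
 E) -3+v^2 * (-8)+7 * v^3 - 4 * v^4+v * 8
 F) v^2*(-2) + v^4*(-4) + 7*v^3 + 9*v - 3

Adding the polynomials and combining like terms:
(v*9 + v^3 + v^2*(-6) - 4) + (v^4*(-4) + v*(-1) + v^3*6 + v^2*4 + 1)
= -4*v^4 + v*8 + 7*v^3 - 2*v^2 - 3
D) -4*v^4 + v*8 + 7*v^3 - 2*v^2 - 3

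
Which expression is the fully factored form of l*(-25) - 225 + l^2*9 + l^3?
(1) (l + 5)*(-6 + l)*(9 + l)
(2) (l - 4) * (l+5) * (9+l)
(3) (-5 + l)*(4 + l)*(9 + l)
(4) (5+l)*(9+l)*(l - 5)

We need to factor l*(-25) - 225 + l^2*9 + l^3.
The factored form is (5+l)*(9+l)*(l - 5).
4) (5+l)*(9+l)*(l - 5)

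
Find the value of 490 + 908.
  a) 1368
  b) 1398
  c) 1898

490 + 908 = 1398
b) 1398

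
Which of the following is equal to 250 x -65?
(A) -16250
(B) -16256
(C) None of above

250 * -65 = -16250
A) -16250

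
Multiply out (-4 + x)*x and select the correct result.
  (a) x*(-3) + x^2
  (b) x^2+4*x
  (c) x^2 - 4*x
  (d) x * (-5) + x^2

Expanding (-4 + x)*x:
= x^2 - 4*x
c) x^2 - 4*x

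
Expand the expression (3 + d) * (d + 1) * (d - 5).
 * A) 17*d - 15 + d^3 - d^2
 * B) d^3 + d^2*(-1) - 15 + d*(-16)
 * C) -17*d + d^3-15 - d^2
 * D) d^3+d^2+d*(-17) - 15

Expanding (3 + d) * (d + 1) * (d - 5):
= -17*d + d^3-15 - d^2
C) -17*d + d^3-15 - d^2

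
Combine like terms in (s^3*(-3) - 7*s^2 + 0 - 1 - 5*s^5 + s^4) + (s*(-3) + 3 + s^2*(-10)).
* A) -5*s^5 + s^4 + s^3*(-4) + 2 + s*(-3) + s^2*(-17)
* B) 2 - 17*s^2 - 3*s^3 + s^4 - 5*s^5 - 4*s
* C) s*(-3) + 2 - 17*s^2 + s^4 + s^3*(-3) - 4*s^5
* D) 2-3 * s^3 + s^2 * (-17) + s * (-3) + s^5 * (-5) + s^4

Adding the polynomials and combining like terms:
(s^3*(-3) - 7*s^2 + 0 - 1 - 5*s^5 + s^4) + (s*(-3) + 3 + s^2*(-10))
= 2-3 * s^3 + s^2 * (-17) + s * (-3) + s^5 * (-5) + s^4
D) 2-3 * s^3 + s^2 * (-17) + s * (-3) + s^5 * (-5) + s^4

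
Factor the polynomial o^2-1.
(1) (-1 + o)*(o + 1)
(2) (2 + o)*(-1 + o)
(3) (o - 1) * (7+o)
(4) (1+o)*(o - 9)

We need to factor o^2-1.
The factored form is (-1 + o)*(o + 1).
1) (-1 + o)*(o + 1)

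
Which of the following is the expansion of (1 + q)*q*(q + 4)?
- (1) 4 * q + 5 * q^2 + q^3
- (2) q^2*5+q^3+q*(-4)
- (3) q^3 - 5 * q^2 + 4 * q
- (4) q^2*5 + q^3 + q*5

Expanding (1 + q)*q*(q + 4):
= 4 * q + 5 * q^2 + q^3
1) 4 * q + 5 * q^2 + q^3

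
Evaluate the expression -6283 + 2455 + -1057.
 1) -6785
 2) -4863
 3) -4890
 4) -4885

First: -6283 + 2455 = -3828
Then: -3828 + -1057 = -4885
4) -4885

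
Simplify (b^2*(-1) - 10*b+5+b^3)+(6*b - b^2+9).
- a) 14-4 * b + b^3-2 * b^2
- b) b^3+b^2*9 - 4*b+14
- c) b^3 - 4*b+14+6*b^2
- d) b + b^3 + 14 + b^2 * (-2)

Adding the polynomials and combining like terms:
(b^2*(-1) - 10*b + 5 + b^3) + (6*b - b^2 + 9)
= 14-4 * b + b^3-2 * b^2
a) 14-4 * b + b^3-2 * b^2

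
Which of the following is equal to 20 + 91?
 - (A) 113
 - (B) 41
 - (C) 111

20 + 91 = 111
C) 111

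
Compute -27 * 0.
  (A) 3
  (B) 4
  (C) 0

-27 * 0 = 0
C) 0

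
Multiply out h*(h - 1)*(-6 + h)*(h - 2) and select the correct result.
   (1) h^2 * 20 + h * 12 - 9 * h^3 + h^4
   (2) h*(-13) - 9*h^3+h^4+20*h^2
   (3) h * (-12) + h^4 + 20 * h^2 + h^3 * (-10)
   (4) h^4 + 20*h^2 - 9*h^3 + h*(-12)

Expanding h*(h - 1)*(-6 + h)*(h - 2):
= h^4 + 20*h^2 - 9*h^3 + h*(-12)
4) h^4 + 20*h^2 - 9*h^3 + h*(-12)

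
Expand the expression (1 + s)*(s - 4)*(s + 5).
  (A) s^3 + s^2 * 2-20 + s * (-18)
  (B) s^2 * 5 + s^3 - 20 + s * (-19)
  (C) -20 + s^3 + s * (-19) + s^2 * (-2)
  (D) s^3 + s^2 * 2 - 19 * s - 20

Expanding (1 + s)*(s - 4)*(s + 5):
= s^3 + s^2 * 2 - 19 * s - 20
D) s^3 + s^2 * 2 - 19 * s - 20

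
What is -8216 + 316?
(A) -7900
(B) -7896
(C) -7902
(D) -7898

-8216 + 316 = -7900
A) -7900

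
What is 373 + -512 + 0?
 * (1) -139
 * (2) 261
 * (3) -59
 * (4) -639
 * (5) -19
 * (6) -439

First: 373 + -512 = -139
Then: -139 + 0 = -139
1) -139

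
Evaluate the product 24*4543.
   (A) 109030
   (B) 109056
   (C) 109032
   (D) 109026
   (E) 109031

24 * 4543 = 109032
C) 109032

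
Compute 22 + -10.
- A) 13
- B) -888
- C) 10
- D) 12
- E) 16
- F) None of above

22 + -10 = 12
D) 12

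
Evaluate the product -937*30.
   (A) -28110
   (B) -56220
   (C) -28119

-937 * 30 = -28110
A) -28110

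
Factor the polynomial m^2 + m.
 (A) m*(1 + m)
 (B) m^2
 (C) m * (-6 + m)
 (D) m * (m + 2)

We need to factor m^2 + m.
The factored form is m*(1 + m).
A) m*(1 + m)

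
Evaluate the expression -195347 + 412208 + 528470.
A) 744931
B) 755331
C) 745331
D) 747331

First: -195347 + 412208 = 216861
Then: 216861 + 528470 = 745331
C) 745331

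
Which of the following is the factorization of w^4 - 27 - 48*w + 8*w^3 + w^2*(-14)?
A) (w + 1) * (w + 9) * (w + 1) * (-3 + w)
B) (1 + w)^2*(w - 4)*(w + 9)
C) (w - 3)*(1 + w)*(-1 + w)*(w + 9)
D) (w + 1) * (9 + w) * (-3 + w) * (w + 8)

We need to factor w^4 - 27 - 48*w + 8*w^3 + w^2*(-14).
The factored form is (w + 1) * (w + 9) * (w + 1) * (-3 + w).
A) (w + 1) * (w + 9) * (w + 1) * (-3 + w)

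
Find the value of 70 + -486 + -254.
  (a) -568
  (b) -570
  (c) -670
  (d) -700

First: 70 + -486 = -416
Then: -416 + -254 = -670
c) -670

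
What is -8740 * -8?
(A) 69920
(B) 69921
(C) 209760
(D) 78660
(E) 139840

-8740 * -8 = 69920
A) 69920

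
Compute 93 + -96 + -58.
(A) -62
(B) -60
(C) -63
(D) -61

First: 93 + -96 = -3
Then: -3 + -58 = -61
D) -61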